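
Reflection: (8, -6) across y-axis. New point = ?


Reflection rule for y-axis: (-x, y)
(8, -6) -> (-8, -6)

(-8, -6)


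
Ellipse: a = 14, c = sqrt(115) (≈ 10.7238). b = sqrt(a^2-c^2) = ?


b^2 = 14^2 - (sqrt(115))^2 = 196 - 115 = 81
b = sqrt(81) = 9

b = 9


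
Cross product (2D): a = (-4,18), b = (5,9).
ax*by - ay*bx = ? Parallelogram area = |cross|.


cross = -4*9 - 18*5 = -36 - 90 = -126
Parallelogram area = |-126| = 126

cross = -126, parallelogram area = 126


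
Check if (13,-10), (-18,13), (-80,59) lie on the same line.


13*(13-59) - 18*(59+ 10) - 80*(-10-13)
= -598 - 1242 + 1840 = 0

Yes, collinear (determinant = 0)


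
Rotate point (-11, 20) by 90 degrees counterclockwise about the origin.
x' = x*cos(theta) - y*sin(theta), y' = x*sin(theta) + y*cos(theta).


cos(90) = 0, sin(90) = 1
x' = -11*0 - 20*1 = -20
y' = -11*1 + 20*0 = -11

(-20, -11)


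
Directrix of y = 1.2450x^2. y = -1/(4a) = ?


a = 1.2450
1/(4a) = 0.2008
directrix: y = -0.2008 = -0.2008

y = -0.2008


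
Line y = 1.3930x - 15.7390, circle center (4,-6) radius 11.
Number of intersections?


Substitute y = 1.3930x - 15.7390: (x-4)^2 + (1.3930x- 15.7390+ 6)^2 = 121
Expand to Ax^2 + Bx + C = 0, where b-k = -9.739
A = 1+m^2 = 2.940449
B = 2(m(b-k) - h) = 2(1.3930*(-9.739) - 4) = -35.132854
C = h^2 + (b-k)^2 - r^2 = 16 + 94.848121 - 121 = -10.151879
disc = B^2-4AC = 1234.3174 + 119.4043 = 1353.7217
disc > 0

2 intersection points


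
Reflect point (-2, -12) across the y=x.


Reflection rule for y=x: (y, x)
(-2, -12) -> (-12, -2)

(-12, -2)


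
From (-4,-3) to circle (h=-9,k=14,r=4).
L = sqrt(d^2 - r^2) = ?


d = sqrt((-4+ 9)^2 + (-3-14)^2) = sqrt(25+289) = 17.7200
L = sqrt(314.0000 - 16) = sqrt(298.0000) = 17.2627

17.2627


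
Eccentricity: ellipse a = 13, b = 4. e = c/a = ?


c = sqrt(169-16) = sqrt(153) = 12.3693
e = c/a = sqrt(153)/13 = 0.9515

e = 0.9515


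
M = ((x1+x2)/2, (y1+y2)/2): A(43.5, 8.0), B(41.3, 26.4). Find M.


Mx = (43.5 + 41.3)/2 = 84.8/2 = 42.4000
My = (8.0 + 26.4)/2 = 34.4/2 = 17.2000

(42.4000, 17.2000)


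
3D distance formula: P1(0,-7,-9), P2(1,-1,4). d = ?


dx=1, dy=6, dz=13
d = sqrt(1+36+169) = sqrt(206) = 14.3527

14.3527


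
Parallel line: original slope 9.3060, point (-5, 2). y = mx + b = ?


Parallel lines have equal slopes.
m2 = 9.3060
b2 = 2 - 9.3060*(-5) = 48.5300

y = 9.3060x + 48.5300


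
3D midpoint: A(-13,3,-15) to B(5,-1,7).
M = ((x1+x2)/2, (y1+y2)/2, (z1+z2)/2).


Mx = (-13+5)/2 = -4.0000
My = (3- 1)/2 = 1.0000
Mz = (-15+7)/2 = -4.0000

M = (-4.0000, 1.0000, -4.0000)


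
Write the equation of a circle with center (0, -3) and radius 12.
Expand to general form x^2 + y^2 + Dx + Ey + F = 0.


(x-0)^2 + (y+ 3)^2 = 12^2
D = -2h = 0, E = -2k = 6
F = h^2+k^2-r^2 = 0+9-144 = -135

x^2 + y^2 + 6y - 135 = 0


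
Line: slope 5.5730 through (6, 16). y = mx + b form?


y - 16 = 5.5730(x - 6)
y = 5.5730x + 16 - 5.5730*6
y = 5.5730x - 17.4380

y = 5.5730x - 17.4380


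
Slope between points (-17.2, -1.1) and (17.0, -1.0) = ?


dy = -1.0 + 1.1 = 0.1
dx = 17.0 + 17.2 = 34.2
m = 0.1/34.2 = 0.0029

m = 0.0029


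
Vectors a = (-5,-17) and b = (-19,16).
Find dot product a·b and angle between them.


a·b = -5*(-19) - 17*16 = 95 - 272 = -177
|a| = sqrt(25+289) = 17.7200
|b| = sqrt(361+256) = 24.8395
cos(theta) = -177/(sqrt(314)*sqrt(617)) = -177/sqrt(193738) = -0.402129
theta = arccos(-177/sqrt(193738)) = 113.7114 degrees

a·b = -177, theta = 113.7114 deg


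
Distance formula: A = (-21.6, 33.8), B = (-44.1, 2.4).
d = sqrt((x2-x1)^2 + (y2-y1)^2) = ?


dx = -44.1 + 21.6 = -22.5
dy = 2.4 - 33.8 = -31.4
d = sqrt(506.25 + 985.96) = sqrt(1492.21) = 38.6291

38.6291


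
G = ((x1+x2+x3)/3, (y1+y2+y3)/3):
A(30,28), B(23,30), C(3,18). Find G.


Gx = (30+23+3)/3 = 56/3 = 18.6667
Gy = (28+30+18)/3 = 76/3 = 25.3333

G = (18.6667, 25.3333)


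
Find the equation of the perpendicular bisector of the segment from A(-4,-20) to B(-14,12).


Midpoint = (-9, -4)
Slope of AB = dy/dx = 32/(-10) = -3.2000
Perp slope = -dx/dy = 10/32 = 0.3125
b = My - (perp slope)*Mx = -4 + (-10*(-9))/32 = -4 + 2.8125 = -1.1875

y = 0.3125x - 1.1875


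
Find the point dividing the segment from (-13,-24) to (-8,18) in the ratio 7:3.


Px = (7*(-8) + 3*(-13))/10 = -95/10 = -9.5000
Py = (7*18 + 3*(-24))/10 = 54/10 = 5.4000

P = (-9.5000, 5.4000)


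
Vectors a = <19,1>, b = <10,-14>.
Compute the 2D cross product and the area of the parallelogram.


cross = 19*(-14) - 1*10 = -266 - 10 = -276
Parallelogram area = |-276| = 276

cross = -276, parallelogram area = 276


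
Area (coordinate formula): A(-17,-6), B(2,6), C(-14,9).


-17*(6-9) = 51
2*(9+ 6) = 30
-14*(-6-6) = 168
sum = 249
Area = |249|/2 = 124.5000

124.5000 sq units


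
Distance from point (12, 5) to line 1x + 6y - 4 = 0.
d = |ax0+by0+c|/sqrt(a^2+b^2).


|1*12 + 6*5 - 4| = |38| = 38
sqrt(1 + 36) = sqrt(37) = 6.0828
d = 38/sqrt(37) = 6.2472

6.2472


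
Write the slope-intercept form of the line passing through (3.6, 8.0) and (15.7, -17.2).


m = (-25.2)/(12.1) = -2.0826
b = y1 - m*x1 = 8.0 - (-25.2*3.6)/(12.1) = 8.0 + 7.4975 = 15.4975

y = -2.0826x + 15.4975


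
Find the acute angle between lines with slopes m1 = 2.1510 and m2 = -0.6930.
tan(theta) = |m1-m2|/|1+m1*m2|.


m1-m2 = 2.844
1+m1*m2 = -0.490643
tan(theta) = |2.844/(-0.490643)| = 5.796475
theta = arctan(|2.844/(-0.490643)|) = 80.2118 degrees (acute angle)

80.2118 degrees


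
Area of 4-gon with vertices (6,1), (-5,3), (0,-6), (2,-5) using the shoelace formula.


sum(xi*y_{i+1}) = 6*3 - 5*(-6) + 0*(-5) + 2*1 = 50
sum(yi*x_{i+1}) = 1*(-5) + 3*0 - 6*2 - 5*6 = -47
Area = |50 + 47|/2 = 97/2 = 48.5000

48.5000 sq units


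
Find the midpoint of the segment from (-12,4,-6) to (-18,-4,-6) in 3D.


Mx = (-12- 18)/2 = -15.0000
My = (4- 4)/2 = 0
Mz = (-6- 6)/2 = -6.0000

M = (-15.0000, 0, -6.0000)


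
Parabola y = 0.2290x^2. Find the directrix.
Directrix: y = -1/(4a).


a = 0.2290
1/(4a) = 1.0917
directrix: y = -1.0917 = -1.0917

y = -1.0917


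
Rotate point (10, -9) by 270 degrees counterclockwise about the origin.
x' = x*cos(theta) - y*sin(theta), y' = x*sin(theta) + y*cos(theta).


cos(270) = 0, sin(270) = -1
x' = 10*0 + 9*(-1) = -9
y' = 10*(-1) - 9*0 = -10

(-9, -10)


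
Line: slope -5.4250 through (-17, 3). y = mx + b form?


y - 3 = -5.4250(x + 17)
y = -5.4250x + 3 + 5.4250*(-17)
y = -5.4250x - 89.2250

y = -5.4250x - 89.2250


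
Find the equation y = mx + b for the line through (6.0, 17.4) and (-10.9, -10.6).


m = (-28.0)/(-16.9) = 1.6568
b = y1 - m*x1 = 17.4 - (-28.0*6.0)/(-16.9) = 17.4 - 9.9408 = 7.4592

y = 1.6568x + 7.4592


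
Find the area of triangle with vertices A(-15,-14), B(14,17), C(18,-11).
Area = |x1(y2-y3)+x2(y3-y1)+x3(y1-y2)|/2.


-15*(17+ 11) = -420
14*(-11+ 14) = 42
18*(-14-17) = -558
sum = -936
Area = |-936|/2 = 468.0000

468.0000 sq units


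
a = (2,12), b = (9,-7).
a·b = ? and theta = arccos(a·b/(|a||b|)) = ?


a·b = 2*9 + 12*(-7) = 18 - 84 = -66
|a| = sqrt(4+144) = 12.1655
|b| = sqrt(81+49) = 11.4018
cos(theta) = -66/(sqrt(148)*sqrt(130)) = -66/sqrt(19240) = -0.475819
theta = arccos(-66/sqrt(19240)) = 118.4127 degrees

a·b = -66, theta = 118.4127 deg


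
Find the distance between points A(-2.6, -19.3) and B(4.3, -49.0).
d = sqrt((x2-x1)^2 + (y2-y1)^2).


dx = 4.3 + 2.6 = 6.9
dy = -49.0 + 19.3 = -29.7
d = sqrt(47.61 + 882.09) = sqrt(929.7) = 30.4910

30.4910


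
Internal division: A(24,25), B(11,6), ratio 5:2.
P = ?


Px = (5*11 + 2*24)/7 = 103/7 = 14.7143
Py = (5*6 + 2*25)/7 = 80/7 = 11.4286

P = (14.7143, 11.4286)


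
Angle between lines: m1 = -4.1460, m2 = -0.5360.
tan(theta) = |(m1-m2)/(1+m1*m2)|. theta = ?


m1-m2 = -3.61
1+m1*m2 = 3.222256
tan(theta) = |-3.61/3.222256| = 1.120333
theta = arctan(|-3.61/3.222256|) = 48.2482 degrees (acute angle)

48.2482 degrees


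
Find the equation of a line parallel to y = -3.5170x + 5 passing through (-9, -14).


Parallel lines have equal slopes.
m2 = -3.5170
b2 = -14 + 3.5170*(-9) = -45.6530

y = -3.5170x - 45.6530


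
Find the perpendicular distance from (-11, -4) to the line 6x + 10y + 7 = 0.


|6*(-11) + 10*(-4) + 7| = |-99| = 99
sqrt(36 + 100) = sqrt(136) = 11.6619
d = 99/sqrt(136) = 8.4892

8.4892


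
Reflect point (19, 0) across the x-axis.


Reflection rule for x-axis: (x, -y)
(19, 0) -> (19, 0)

(19, 0)


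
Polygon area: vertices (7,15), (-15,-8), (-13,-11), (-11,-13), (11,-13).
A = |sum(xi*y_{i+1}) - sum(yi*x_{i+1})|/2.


sum(xi*y_{i+1}) = 7*(-8) - 15*(-11) - 13*(-13) - 11*(-13) + 11*15 = 586
sum(yi*x_{i+1}) = 15*(-15) - 8*(-13) - 11*(-11) - 13*11 - 13*7 = -234
Area = |586 + 234|/2 = 820/2 = 410.0000

410.0000 sq units


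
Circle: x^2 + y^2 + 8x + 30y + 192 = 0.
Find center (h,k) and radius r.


h = -D/2 = -8/2 = -4
k = -E/2 = -30/2 = -15
r^2 = h^2 + k^2 - F = 16 + 225 - 192 = 49
r = 7

Center (-4, -15), radius = 7


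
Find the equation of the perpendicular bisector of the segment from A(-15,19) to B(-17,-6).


Midpoint = (-16, 6.5)
Slope of AB = dy/dx = -25/(-2) = 12.5000
Perp slope = -dx/dy = -2/25 = -0.0800
b = My - (perp slope)*Mx = 6.5 + (-2*(-16))/(-25) = 6.5 - 1.2800 = 5.2200

y = -0.0800x + 5.2200


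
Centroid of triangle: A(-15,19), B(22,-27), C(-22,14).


Gx = (-15+22- 22)/3 = -15/3 = -5.0000
Gy = (19- 27+14)/3 = 6/3 = 2.0000

G = (-5.0000, 2.0000)


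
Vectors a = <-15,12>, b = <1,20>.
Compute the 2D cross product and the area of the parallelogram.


cross = -15*20 - 12*1 = -300 - 12 = -312
Parallelogram area = |-312| = 312

cross = -312, parallelogram area = 312


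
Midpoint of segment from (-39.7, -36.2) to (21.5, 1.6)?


Mx = (-39.7 + 21.5)/2 = -18.2/2 = -9.1000
My = (-36.2 + 1.6)/2 = -34.6/2 = -17.3000

(-9.1000, -17.3000)


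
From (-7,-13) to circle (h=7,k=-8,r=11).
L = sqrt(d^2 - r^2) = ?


d = sqrt((-7-7)^2 + (-13+ 8)^2) = sqrt(196+25) = 14.8661
L = sqrt(221.0000 - 121) = sqrt(100.0000) = 10.0000

10.0000


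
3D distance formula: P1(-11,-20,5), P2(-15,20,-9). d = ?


dx=-4, dy=40, dz=-14
d = sqrt(16+1600+196) = sqrt(1812) = 42.5676

42.5676


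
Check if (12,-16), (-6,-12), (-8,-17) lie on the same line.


12*(-12+ 17) - 6*(-17+ 16) - 8*(-16+ 12)
= 60 + 6 + 32 = 98

No, not collinear (determinant = 98)


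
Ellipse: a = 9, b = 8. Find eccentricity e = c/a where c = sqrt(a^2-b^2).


c = sqrt(81-64) = sqrt(17) = 4.1231
e = c/a = sqrt(17)/9 = 0.4581

e = 0.4581


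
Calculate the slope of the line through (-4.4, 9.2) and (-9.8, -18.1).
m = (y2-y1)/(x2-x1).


dy = -18.1 - 9.2 = -27.3
dx = -9.8 + 4.4 = -5.4
m = -27.3/(-5.4) = 5.0556

m = 5.0556


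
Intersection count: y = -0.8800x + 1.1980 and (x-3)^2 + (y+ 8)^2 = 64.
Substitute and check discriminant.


Substitute y = -0.8800x + 1.1980: (x-3)^2 + (-0.8800x+1.1980+ 8)^2 = 64
Expand to Ax^2 + Bx + C = 0, where b-k = 9.198
A = 1+m^2 = 1.7744
B = 2(m(b-k) - h) = 2(-0.8800*9.198 - 3) = -22.18848
C = h^2 + (b-k)^2 - r^2 = 9 + 84.603204 - 64 = 29.603204
disc = B^2-4AC = 492.3286 - 210.1117 = 282.2169
disc > 0

2 intersection points


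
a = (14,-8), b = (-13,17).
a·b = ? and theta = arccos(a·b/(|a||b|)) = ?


a·b = 14*(-13) - 8*17 = -182 - 136 = -318
|a| = sqrt(196+64) = 16.1245
|b| = sqrt(169+289) = 21.4009
cos(theta) = -318/(sqrt(260)*sqrt(458)) = -318/sqrt(119080) = -0.921526
theta = arccos(-318/sqrt(119080)) = 157.1502 degrees

a·b = -318, theta = 157.1502 deg


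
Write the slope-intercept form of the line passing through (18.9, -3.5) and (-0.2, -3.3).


m = (0.2)/(-19.1) = -0.0105
b = y1 - m*x1 = -3.5 - (0.2*18.9)/(-19.1) = -3.5 + 0.1979 = -3.3021

y = -0.0105x - 3.3021


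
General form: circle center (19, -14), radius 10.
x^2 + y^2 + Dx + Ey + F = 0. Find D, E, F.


(x-19)^2 + (y+ 14)^2 = 10^2
D = -2h = -38, E = -2k = 28
F = h^2+k^2-r^2 = 361+196-100 = 457

D = -38, E = 28, F = 457


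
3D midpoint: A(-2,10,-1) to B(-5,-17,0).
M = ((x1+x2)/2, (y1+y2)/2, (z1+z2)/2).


Mx = (-2- 5)/2 = -3.5000
My = (10- 17)/2 = -3.5000
Mz = (-1+0)/2 = -0.5000

M = (-3.5000, -3.5000, -0.5000)


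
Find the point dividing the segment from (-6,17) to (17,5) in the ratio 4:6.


Px = (4*17 + 6*(-6))/10 = 32/10 = 3.2000
Py = (4*5 + 6*17)/10 = 122/10 = 12.2000

P = (3.2000, 12.2000)


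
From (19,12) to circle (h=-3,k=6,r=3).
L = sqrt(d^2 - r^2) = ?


d = sqrt((19+ 3)^2 + (12-6)^2) = sqrt(484+36) = 22.8035
L = sqrt(520.0000 - 9) = sqrt(511.0000) = 22.6053

22.6053


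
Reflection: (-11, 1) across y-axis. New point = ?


Reflection rule for y-axis: (-x, y)
(-11, 1) -> (11, 1)

(11, 1)


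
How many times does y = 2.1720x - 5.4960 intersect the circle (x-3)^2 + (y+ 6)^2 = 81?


Substitute y = 2.1720x - 5.4960: (x-3)^2 + (2.1720x- 5.4960+ 6)^2 = 81
Expand to Ax^2 + Bx + C = 0, where b-k = 0.504
A = 1+m^2 = 5.717584
B = 2(m(b-k) - h) = 2(2.1720*0.504 - 3) = -3.810624
C = h^2 + (b-k)^2 - r^2 = 9 + 0.254016 - 81 = -71.745984
disc = B^2-4AC = 14.5209 + 1640.8548 = 1655.3757
disc > 0

2 intersection points


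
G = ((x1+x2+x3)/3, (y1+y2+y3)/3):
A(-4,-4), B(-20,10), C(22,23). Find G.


Gx = (-4- 20+22)/3 = -2/3 = -0.6667
Gy = (-4+10+23)/3 = 29/3 = 9.6667

G = (-0.6667, 9.6667)


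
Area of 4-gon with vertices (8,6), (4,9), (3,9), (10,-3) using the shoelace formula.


sum(xi*y_{i+1}) = 8*9 + 4*9 + 3*(-3) + 10*6 = 159
sum(yi*x_{i+1}) = 6*4 + 9*3 + 9*10 - 3*8 = 117
Area = |159 - 117|/2 = 42/2 = 21.0000

21.0000 sq units


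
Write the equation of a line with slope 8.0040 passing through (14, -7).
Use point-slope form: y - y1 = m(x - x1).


y + 7 = 8.0040(x - 14)
y = 8.0040x - 7 - 8.0040*14
y = 8.0040x - 119.0560

y = 8.0040x - 119.0560


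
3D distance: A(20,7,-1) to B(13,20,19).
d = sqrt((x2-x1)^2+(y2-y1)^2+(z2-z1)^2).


dx=-7, dy=13, dz=20
d = sqrt(49+169+400) = sqrt(618) = 24.8596

24.8596


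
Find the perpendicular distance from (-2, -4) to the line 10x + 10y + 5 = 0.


|10*(-2) + 10*(-4) + 5| = |-55| = 55
sqrt(100 + 100) = sqrt(200) = 14.1421
d = 55/sqrt(200) = 3.8891

3.8891


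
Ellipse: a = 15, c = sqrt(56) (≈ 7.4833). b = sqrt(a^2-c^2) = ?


b^2 = 15^2 - (sqrt(56))^2 = 225 - 56 = 169
b = sqrt(169) = 13

b = 13


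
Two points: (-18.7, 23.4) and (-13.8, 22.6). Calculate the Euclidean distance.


dx = -13.8 + 18.7 = 4.9
dy = 22.6 - 23.4 = -0.8
d = sqrt(24.01 + 0.64) = sqrt(24.65) = 4.9649

4.9649


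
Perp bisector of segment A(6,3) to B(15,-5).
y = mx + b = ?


Midpoint = (10.5, -1)
Slope of AB = dy/dx = -8/9 = -0.8889
Perp slope = -dx/dy = 9/8 = 1.1250
b = My - (perp slope)*Mx = -1 + (9*10.5)/(-8) = -1 - 11.8125 = -12.8125

y = 1.1250x - 12.8125


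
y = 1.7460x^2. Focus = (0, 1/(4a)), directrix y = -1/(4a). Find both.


a = 1.7460
1/(4a) = 0.1432
Focus = (0, 0.1432)
Directrix: y = -0.1432

Focus = (0, 0.1432), Directrix: y = -0.1432


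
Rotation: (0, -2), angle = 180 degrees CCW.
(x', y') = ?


cos(180) = -1, sin(180) = 0
x' = 0*(-1) + 2*0 = 0
y' = 0*0 - 2*(-1) = 2

(0, 2)


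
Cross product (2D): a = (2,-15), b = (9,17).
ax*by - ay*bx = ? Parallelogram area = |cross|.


cross = 2*17 + 15*9 = 34 + 135 = 169
Parallelogram area = |169| = 169

cross = 169, parallelogram area = 169


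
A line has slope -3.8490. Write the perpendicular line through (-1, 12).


Perpendicular slope = -1/m1 = -1/(-3.8490) = 0.2598
b2 = y0 - m2*x0 = 12 - 1/(-3.8490) = 12 + 0.2598 = 12.2598

y = 0.2598x + 12.2598


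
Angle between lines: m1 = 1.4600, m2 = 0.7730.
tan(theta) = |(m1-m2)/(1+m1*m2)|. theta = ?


m1-m2 = 0.687
1+m1*m2 = 2.12858
tan(theta) = |0.687/2.12858| = 0.322750
theta = arctan(|0.687/2.12858|) = 17.8875 degrees (acute angle)

17.8875 degrees


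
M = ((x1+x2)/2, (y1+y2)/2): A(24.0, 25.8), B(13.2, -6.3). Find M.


Mx = (24.0 + 13.2)/2 = 37.2/2 = 18.6000
My = (25.8 - 6.3)/2 = 19.5/2 = 9.7500

(18.6000, 9.7500)


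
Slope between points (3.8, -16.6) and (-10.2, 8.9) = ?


dy = 8.9 + 16.6 = 25.5
dx = -10.2 - 3.8 = -14.0
m = 25.5/(-14.0) = -1.8214

m = -1.8214


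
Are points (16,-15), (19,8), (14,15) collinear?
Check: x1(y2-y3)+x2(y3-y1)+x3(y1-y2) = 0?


16*(8-15) + 19*(15+ 15) + 14*(-15-8)
= -112 + 570 - 322 = 136

No, not collinear (determinant = 136)


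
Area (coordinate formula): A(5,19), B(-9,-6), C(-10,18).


5*(-6-18) = -120
-9*(18-19) = 9
-10*(19+ 6) = -250
sum = -361
Area = |-361|/2 = 180.5000

180.5000 sq units


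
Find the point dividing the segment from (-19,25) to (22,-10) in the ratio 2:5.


Px = (2*22 + 5*(-19))/7 = -51/7 = -7.2857
Py = (2*(-10) + 5*25)/7 = 105/7 = 15.0000

P = (-7.2857, 15.0000)


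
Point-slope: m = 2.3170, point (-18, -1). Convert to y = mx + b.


y + 1 = 2.3170(x + 18)
y = 2.3170x - 1 - 2.3170*(-18)
y = 2.3170x + 40.7060

y = 2.3170x + 40.7060


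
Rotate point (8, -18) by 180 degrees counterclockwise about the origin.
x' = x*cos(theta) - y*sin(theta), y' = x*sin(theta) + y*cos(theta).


cos(180) = -1, sin(180) = 0
x' = 8*(-1) + 18*0 = -8
y' = 8*0 - 18*(-1) = 18

(-8, 18)


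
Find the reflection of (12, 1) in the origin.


Reflection rule for origin: (-x, -y)
(12, 1) -> (-12, -1)

(-12, -1)


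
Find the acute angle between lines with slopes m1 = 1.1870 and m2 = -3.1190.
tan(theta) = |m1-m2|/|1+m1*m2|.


m1-m2 = 4.306
1+m1*m2 = -2.702253
tan(theta) = |4.306/(-2.702253)| = 1.593485
theta = arctan(|4.306/(-2.702253)|) = 57.8895 degrees (acute angle)

57.8895 degrees


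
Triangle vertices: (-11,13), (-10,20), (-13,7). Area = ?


-11*(20-7) = -143
-10*(7-13) = 60
-13*(13-20) = 91
sum = 8
Area = |8|/2 = 4.0000

4.0000 sq units


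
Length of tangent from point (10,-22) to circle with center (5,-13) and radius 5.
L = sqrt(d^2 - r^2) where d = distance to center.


d = sqrt((10-5)^2 + (-22+ 13)^2) = sqrt(25+81) = 10.2956
L = sqrt(106.0000 - 25) = sqrt(81.0000) = 9.0000

9.0000


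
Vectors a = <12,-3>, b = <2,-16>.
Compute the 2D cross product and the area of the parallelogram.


cross = 12*(-16) + 3*2 = -192 + 6 = -186
Parallelogram area = |-186| = 186

cross = -186, parallelogram area = 186


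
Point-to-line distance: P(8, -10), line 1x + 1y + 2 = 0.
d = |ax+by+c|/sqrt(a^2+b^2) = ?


|1*8 + 1*(-10) + 2| = |0| = 0
sqrt(1 + 1) = sqrt(2) = 1.4142
d = 0/sqrt(2) = 0

0


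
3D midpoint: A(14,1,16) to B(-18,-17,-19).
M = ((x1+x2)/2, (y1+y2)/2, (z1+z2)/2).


Mx = (14- 18)/2 = -2.0000
My = (1- 17)/2 = -8.0000
Mz = (16- 19)/2 = -1.5000

M = (-2.0000, -8.0000, -1.5000)


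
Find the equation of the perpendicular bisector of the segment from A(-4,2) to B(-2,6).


Midpoint = (-3, 4)
Slope of AB = dy/dx = 4/2 = 2.0000
Perp slope = -dx/dy = -2/4 = -0.5000
b = My - (perp slope)*Mx = 4 + (2*(-3))/4 = 4 - 1.5000 = 2.5000

y = -0.5000x + 2.5000


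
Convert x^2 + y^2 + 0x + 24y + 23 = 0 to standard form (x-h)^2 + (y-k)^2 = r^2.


h = -D/2 = 0/2 = 0
k = -E/2 = -24/2 = -12
r^2 = h^2 + k^2 - F = 0 + 144 - 23 = 121
r = 11

Center (0, -12), radius = 11


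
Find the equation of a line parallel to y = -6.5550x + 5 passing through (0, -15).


Parallel lines have equal slopes.
m2 = -6.5550
b2 = -15 + 6.5550*0 = -15.0000

y = -6.5550x - 15.0000


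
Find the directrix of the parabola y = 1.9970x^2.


a = 1.9970
1/(4a) = 0.1252
directrix: y = -0.1252 = -0.1252

y = -0.1252


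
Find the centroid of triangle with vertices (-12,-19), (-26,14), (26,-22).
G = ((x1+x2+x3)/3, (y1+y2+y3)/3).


Gx = (-12- 26+26)/3 = -12/3 = -4.0000
Gy = (-19+14- 22)/3 = -27/3 = -9.0000

G = (-4.0000, -9.0000)


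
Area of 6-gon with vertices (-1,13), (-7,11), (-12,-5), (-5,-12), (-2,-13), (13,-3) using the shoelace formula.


sum(xi*y_{i+1}) = -1*11 - 7*(-5) - 12*(-12) - 5*(-13) - 2*(-3) + 13*13 = 408
sum(yi*x_{i+1}) = 13*(-7) + 11*(-12) - 5*(-5) - 12*(-2) - 13*13 - 3*(-1) = -340
Area = |408 + 340|/2 = 748/2 = 374.0000

374.0000 sq units


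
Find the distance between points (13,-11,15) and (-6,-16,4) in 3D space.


dx=-19, dy=-5, dz=-11
d = sqrt(361+25+121) = sqrt(507) = 22.5167

22.5167


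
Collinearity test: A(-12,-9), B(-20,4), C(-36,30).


-12*(4-30) - 20*(30+ 9) - 36*(-9-4)
= 312 - 780 + 468 = 0

Yes, collinear (determinant = 0)


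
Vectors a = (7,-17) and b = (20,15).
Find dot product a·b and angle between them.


a·b = 7*20 - 17*15 = 140 - 255 = -115
|a| = sqrt(49+289) = 18.3848
|b| = sqrt(400+225) = 25.0000
cos(theta) = -115/(sqrt(338)*sqrt(625)) = -115/sqrt(211250) = -0.250207
theta = arccos(-115/sqrt(211250)) = 104.4898 degrees

a·b = -115, theta = 104.4898 deg


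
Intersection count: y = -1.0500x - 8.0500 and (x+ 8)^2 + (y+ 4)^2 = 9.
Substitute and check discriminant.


Substitute y = -1.0500x - 8.0500: (x+ 8)^2 + (-1.0500x- 8.0500+ 4)^2 = 9
Expand to Ax^2 + Bx + C = 0, where b-k = -4.05
A = 1+m^2 = 2.1025
B = 2(m(b-k) - h) = 2(-1.0500*(-4.05) + 8) = 24.505
C = h^2 + (b-k)^2 - r^2 = 64 + 16.4025 - 9 = 71.4025
disc = B^2-4AC = 600.4950 - 600.4950 = 0
disc = 0

1 intersection point (tangent)


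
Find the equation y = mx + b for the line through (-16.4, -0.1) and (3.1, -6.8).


m = (-6.7)/(19.5) = -0.3436
b = y1 - m*x1 = -0.1 - (-6.7*(-16.4))/(19.5) = -0.1 - 5.6349 = -5.7349

y = -0.3436x - 5.7349


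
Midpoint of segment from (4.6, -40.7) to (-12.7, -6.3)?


Mx = (4.6 - 12.7)/2 = -8.1/2 = -4.0500
My = (-40.7 - 6.3)/2 = -47.0/2 = -23.5000

(-4.0500, -23.5000)


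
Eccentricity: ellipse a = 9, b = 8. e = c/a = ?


c = sqrt(81-64) = sqrt(17) = 4.1231
e = c/a = sqrt(17)/9 = 0.4581

e = 0.4581


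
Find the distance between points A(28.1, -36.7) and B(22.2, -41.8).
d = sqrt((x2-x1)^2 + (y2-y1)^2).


dx = 22.2 - 28.1 = -5.9
dy = -41.8 + 36.7 = -5.1
d = sqrt(34.81 + 26.01) = sqrt(60.82) = 7.7987

7.7987


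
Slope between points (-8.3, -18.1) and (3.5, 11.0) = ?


dy = 11.0 + 18.1 = 29.1
dx = 3.5 + 8.3 = 11.8
m = 29.1/11.8 = 2.4661

m = 2.4661


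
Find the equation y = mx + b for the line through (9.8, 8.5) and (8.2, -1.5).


m = (-10.0)/(-1.6) = 6.2500
b = y1 - m*x1 = 8.5 - (-10.0*9.8)/(-1.6) = 8.5 - 61.2500 = -52.7500

y = 6.2500x - 52.7500


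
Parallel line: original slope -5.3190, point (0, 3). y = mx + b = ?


Parallel lines have equal slopes.
m2 = -5.3190
b2 = 3 + 5.3190*0 = 3.0000

y = -5.3190x + 3.0000


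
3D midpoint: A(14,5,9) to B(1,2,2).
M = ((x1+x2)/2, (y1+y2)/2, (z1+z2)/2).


Mx = (14+1)/2 = 7.5000
My = (5+2)/2 = 3.5000
Mz = (9+2)/2 = 5.5000

M = (7.5000, 3.5000, 5.5000)


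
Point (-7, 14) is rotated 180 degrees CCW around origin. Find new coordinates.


cos(180) = -1, sin(180) = 0
x' = -7*(-1) - 14*0 = 7
y' = -7*0 + 14*(-1) = -14

(7, -14)


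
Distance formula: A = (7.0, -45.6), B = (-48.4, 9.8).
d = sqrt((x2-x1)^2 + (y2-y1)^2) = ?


dx = -48.4 - 7.0 = -55.4
dy = 9.8 + 45.6 = 55.4
d = sqrt(3069.16 + 3069.16) = sqrt(6138.32) = 78.3474

78.3474


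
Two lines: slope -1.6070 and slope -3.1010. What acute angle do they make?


m1-m2 = 1.494
1+m1*m2 = 5.983307
tan(theta) = |1.494/5.983307| = 0.249695
theta = arctan(|1.494/5.983307|) = 14.0198 degrees (acute angle)

14.0198 degrees


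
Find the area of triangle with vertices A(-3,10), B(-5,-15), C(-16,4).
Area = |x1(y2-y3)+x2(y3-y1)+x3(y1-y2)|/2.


-3*(-15-4) = 57
-5*(4-10) = 30
-16*(10+ 15) = -400
sum = -313
Area = |-313|/2 = 156.5000

156.5000 sq units


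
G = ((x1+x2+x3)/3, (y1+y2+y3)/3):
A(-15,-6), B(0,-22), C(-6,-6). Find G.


Gx = (-15+0- 6)/3 = -21/3 = -7.0000
Gy = (-6- 22- 6)/3 = -34/3 = -11.3333

G = (-7.0000, -11.3333)


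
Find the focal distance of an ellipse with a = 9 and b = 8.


c^2 = 9^2 - 8^2 = 81 - 64 = 17
c = sqrt(17) = 4.1231

c = 4.1231


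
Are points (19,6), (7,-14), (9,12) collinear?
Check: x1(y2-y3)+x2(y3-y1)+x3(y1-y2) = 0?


19*(-14-12) + 7*(12-6) + 9*(6+ 14)
= -494 + 42 + 180 = -272

No, not collinear (determinant = -272)


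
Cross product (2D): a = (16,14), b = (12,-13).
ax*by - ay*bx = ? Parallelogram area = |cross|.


cross = 16*(-13) - 14*12 = -208 - 168 = -376
Parallelogram area = |-376| = 376

cross = -376, parallelogram area = 376


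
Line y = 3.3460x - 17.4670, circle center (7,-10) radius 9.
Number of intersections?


Substitute y = 3.3460x - 17.4670: (x-7)^2 + (3.3460x- 17.4670+ 10)^2 = 81
Expand to Ax^2 + Bx + C = 0, where b-k = -7.467
A = 1+m^2 = 12.195716
B = 2(m(b-k) - h) = 2(3.3460*(-7.467) - 7) = -63.969164
C = h^2 + (b-k)^2 - r^2 = 49 + 55.756089 - 81 = 23.756089
disc = B^2-4AC = 4092.0539 - 1158.8901 = 2933.1638
disc > 0

2 intersection points


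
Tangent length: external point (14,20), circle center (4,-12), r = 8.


d = sqrt((14-4)^2 + (20+ 12)^2) = sqrt(100+1024) = 33.5261
L = sqrt(1124.0000 - 64) = sqrt(1060.0000) = 32.5576

32.5576


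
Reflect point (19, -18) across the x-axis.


Reflection rule for x-axis: (x, -y)
(19, -18) -> (19, 18)

(19, 18)


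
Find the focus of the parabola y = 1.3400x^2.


a = 1.3400
4a = 5.3600
focus = (0, 1/5.3600) = (0, 0.1866)

Focus = (0, 0.1866)


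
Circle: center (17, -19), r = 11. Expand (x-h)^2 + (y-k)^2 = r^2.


(x-17)^2 + (y+ 19)^2 = 11^2
D = -2h = -34, E = -2k = 38
F = h^2+k^2-r^2 = 289+361-121 = 529

x^2 + y^2 - 34x + 38y + 529 = 0


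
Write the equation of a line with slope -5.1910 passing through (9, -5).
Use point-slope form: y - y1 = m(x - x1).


y + 5 = -5.1910(x - 9)
y = -5.1910x - 5 + 5.1910*9
y = -5.1910x + 41.7190

y = -5.1910x + 41.7190


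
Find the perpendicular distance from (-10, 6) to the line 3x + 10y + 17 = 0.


|3*(-10) + 10*6 + 17| = |47| = 47
sqrt(9 + 100) = sqrt(109) = 10.4403
d = 47/sqrt(109) = 4.5018

4.5018


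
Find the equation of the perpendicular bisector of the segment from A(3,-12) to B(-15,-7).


Midpoint = (-6, -9.5)
Slope of AB = dy/dx = 5/(-18) = -0.2778
Perp slope = -dx/dy = 18/5 = 3.6000
b = My - (perp slope)*Mx = -9.5 + (-18*(-6))/5 = -9.5 + 21.6000 = 12.1000

y = 3.6000x + 12.1000


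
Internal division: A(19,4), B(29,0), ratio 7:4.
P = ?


Px = (7*29 + 4*19)/11 = 279/11 = 25.3636
Py = (7*0 + 4*4)/11 = 16/11 = 1.4545

P = (25.3636, 1.4545)


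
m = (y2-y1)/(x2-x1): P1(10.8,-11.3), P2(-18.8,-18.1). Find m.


dy = -18.1 + 11.3 = -6.8
dx = -18.8 - 10.8 = -29.6
m = -6.8/(-29.6) = 0.2297

m = 0.2297


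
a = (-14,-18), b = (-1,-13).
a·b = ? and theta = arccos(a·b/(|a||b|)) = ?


a·b = -14*(-1) - 18*(-13) = 14 + 234 = 248
|a| = sqrt(196+324) = 22.8035
|b| = sqrt(1+169) = 13.0384
cos(theta) = 248/(sqrt(520)*sqrt(170)) = 248/sqrt(88400) = 0.834114
theta = arccos(248/sqrt(88400)) = 33.4763 degrees

a·b = 248, theta = 33.4763 deg


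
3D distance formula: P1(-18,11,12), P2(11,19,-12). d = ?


dx=29, dy=8, dz=-24
d = sqrt(841+64+576) = sqrt(1481) = 38.4838

38.4838


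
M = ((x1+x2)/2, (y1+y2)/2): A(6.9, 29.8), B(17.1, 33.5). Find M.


Mx = (6.9 + 17.1)/2 = 24.0/2 = 12.0000
My = (29.8 + 33.5)/2 = 63.3/2 = 31.6500

(12.0000, 31.6500)


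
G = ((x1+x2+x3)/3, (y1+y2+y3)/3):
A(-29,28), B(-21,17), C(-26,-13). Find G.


Gx = (-29- 21- 26)/3 = -76/3 = -25.3333
Gy = (28+17- 13)/3 = 32/3 = 10.6667

G = (-25.3333, 10.6667)


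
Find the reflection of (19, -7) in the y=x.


Reflection rule for y=x: (y, x)
(19, -7) -> (-7, 19)

(-7, 19)


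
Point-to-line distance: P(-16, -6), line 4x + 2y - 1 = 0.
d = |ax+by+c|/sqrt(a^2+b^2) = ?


|4*(-16) + 2*(-6) - 1| = |-77| = 77
sqrt(16 + 4) = sqrt(20) = 4.4721
d = 77/sqrt(20) = 17.2177

17.2177


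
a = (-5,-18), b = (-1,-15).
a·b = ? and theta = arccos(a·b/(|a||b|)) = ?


a·b = -5*(-1) - 18*(-15) = 5 + 270 = 275
|a| = sqrt(25+324) = 18.6815
|b| = sqrt(1+225) = 15.0333
cos(theta) = 275/(sqrt(349)*sqrt(226)) = 275/sqrt(78874) = 0.979187
theta = arccos(275/sqrt(78874)) = 11.7100 degrees

a·b = 275, theta = 11.7100 deg


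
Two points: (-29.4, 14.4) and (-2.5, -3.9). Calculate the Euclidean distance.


dx = -2.5 + 29.4 = 26.9
dy = -3.9 - 14.4 = -18.3
d = sqrt(723.61 + 334.89) = sqrt(1058.5) = 32.5346

32.5346


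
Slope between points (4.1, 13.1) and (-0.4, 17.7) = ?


dy = 17.7 - 13.1 = 4.6
dx = -0.4 - 4.1 = -4.5
m = 4.6/(-4.5) = -1.0222

m = -1.0222


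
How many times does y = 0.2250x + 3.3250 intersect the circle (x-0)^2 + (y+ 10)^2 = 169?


Substitute y = 0.2250x + 3.3250: (x-0)^2 + (0.2250x+3.3250+ 10)^2 = 169
Expand to Ax^2 + Bx + C = 0, where b-k = 13.325
A = 1+m^2 = 1.050625
B = 2(m(b-k) - h) = 2(0.2250*13.325 - 0) = 5.99625
C = h^2 + (b-k)^2 - r^2 = 0 + 177.555625 - 169 = 8.555625
disc = B^2-4AC = 35.9550 - 35.9550 = 0
disc = 0

1 intersection point (tangent)


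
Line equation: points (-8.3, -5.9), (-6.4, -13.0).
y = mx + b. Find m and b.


m = (-7.1)/(1.9) = -3.7368
b = y1 - m*x1 = -5.9 - (-7.1*(-8.3))/(1.9) = -5.9 - 31.0158 = -36.9158

y = -3.7368x - 36.9158


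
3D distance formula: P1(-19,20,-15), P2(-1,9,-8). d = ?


dx=18, dy=-11, dz=7
d = sqrt(324+121+49) = sqrt(494) = 22.2261

22.2261


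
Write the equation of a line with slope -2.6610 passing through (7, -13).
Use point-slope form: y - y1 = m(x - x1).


y + 13 = -2.6610(x - 7)
y = -2.6610x - 13 + 2.6610*7
y = -2.6610x + 5.6270

y = -2.6610x + 5.6270


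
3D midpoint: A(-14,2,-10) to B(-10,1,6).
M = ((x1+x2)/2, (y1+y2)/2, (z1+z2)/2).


Mx = (-14- 10)/2 = -12.0000
My = (2+1)/2 = 1.5000
Mz = (-10+6)/2 = -2.0000

M = (-12.0000, 1.5000, -2.0000)


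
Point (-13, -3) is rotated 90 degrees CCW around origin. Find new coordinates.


cos(90) = 0, sin(90) = 1
x' = -13*0 + 3*1 = 3
y' = -13*1 - 3*0 = -13

(3, -13)


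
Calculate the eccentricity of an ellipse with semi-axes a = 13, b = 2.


c = sqrt(169-4) = sqrt(165) = 12.8452
e = c/a = sqrt(165)/13 = 0.9881

e = 0.9881


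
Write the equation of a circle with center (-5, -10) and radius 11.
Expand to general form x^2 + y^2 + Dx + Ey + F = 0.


(x+ 5)^2 + (y+ 10)^2 = 11^2
D = -2h = 10, E = -2k = 20
F = h^2+k^2-r^2 = 25+100-121 = 4

x^2 + y^2 + 10x + 20y + 4 = 0


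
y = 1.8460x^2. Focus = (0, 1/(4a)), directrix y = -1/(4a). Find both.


a = 1.8460
1/(4a) = 0.1354
Focus = (0, 0.1354)
Directrix: y = -0.1354

Focus = (0, 0.1354), Directrix: y = -0.1354


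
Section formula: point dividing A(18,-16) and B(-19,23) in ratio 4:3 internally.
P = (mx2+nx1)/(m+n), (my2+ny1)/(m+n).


Px = (4*(-19) + 3*18)/7 = -22/7 = -3.1429
Py = (4*23 + 3*(-16))/7 = 44/7 = 6.2857

P = (-3.1429, 6.2857)


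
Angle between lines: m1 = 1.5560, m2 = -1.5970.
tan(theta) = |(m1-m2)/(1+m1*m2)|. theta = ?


m1-m2 = 3.153
1+m1*m2 = -1.484932
tan(theta) = |3.153/(-1.484932)| = 2.123330
theta = arctan(|3.153/(-1.484932)|) = 64.7815 degrees (acute angle)

64.7815 degrees


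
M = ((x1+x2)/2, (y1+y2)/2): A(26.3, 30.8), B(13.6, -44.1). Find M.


Mx = (26.3 + 13.6)/2 = 39.9/2 = 19.9500
My = (30.8 - 44.1)/2 = -13.3/2 = -6.6500

(19.9500, -6.6500)


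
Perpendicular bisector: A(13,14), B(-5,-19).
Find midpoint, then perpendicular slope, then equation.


Midpoint = (4, -2.5)
Slope of AB = dy/dx = -33/(-18) = 1.8333
Perp slope = -dx/dy = -18/33 = -0.5455
b = My - (perp slope)*Mx = -2.5 + (-18*4)/(-33) = -2.5 + 2.1818 = -0.3182

y = -0.5455x - 0.3182


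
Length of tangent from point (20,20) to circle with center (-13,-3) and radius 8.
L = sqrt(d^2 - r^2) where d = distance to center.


d = sqrt((20+ 13)^2 + (20+ 3)^2) = sqrt(1089+529) = 40.2244
L = sqrt(1618.0000 - 64) = sqrt(1554.0000) = 39.4208

39.4208


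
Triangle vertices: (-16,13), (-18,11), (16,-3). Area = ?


-16*(11+ 3) = -224
-18*(-3-13) = 288
16*(13-11) = 32
sum = 96
Area = |96|/2 = 48.0000

48.0000 sq units


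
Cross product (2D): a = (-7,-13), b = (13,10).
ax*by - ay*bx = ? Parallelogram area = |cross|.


cross = -7*10 + 13*13 = -70 + 169 = 99
Parallelogram area = |99| = 99

cross = 99, parallelogram area = 99


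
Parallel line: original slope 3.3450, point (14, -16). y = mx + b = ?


Parallel lines have equal slopes.
m2 = 3.3450
b2 = -16 - 3.3450*14 = -62.8300

y = 3.3450x - 62.8300


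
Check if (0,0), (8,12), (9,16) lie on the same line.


0*(12-16) + 8*(16-0) + 9*(0-12)
= 0 + 128 - 108 = 20

No, not collinear (determinant = 20)


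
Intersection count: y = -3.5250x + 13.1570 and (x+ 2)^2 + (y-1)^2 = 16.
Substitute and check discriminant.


Substitute y = -3.5250x + 13.1570: (x+ 2)^2 + (-3.5250x+13.1570-1)^2 = 16
Expand to Ax^2 + Bx + C = 0, where b-k = 12.157
A = 1+m^2 = 13.425625
B = 2(m(b-k) - h) = 2(-3.5250*12.157 + 2) = -81.70685
C = h^2 + (b-k)^2 - r^2 = 4 + 147.792649 - 16 = 135.792649
disc = B^2-4AC = 6676.0093 - 7292.4047 = -616.3954
disc < 0

0 intersection points


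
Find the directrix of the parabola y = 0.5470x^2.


a = 0.5470
1/(4a) = 0.4570
directrix: y = -0.4570 = -0.4570

y = -0.4570


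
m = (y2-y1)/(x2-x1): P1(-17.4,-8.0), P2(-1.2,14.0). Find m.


dy = 14.0 + 8.0 = 22.0
dx = -1.2 + 17.4 = 16.2
m = 22.0/16.2 = 1.3580

m = 1.3580


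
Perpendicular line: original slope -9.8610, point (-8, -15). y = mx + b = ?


Perpendicular slope = -1/m1 = -1/(-9.8610) = 0.1014
b2 = y0 - m2*x0 = -15 - 8/(-9.8610) = -15 + 0.8113 = -14.1887

y = 0.1014x - 14.1887


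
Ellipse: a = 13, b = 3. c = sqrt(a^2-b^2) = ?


c^2 = 13^2 - 3^2 = 169 - 9 = 160
c = sqrt(160) = 12.6491

c = 12.6491


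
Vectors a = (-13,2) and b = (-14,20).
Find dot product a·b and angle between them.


a·b = -13*(-14) + 2*20 = 182 + 40 = 222
|a| = sqrt(169+4) = 13.1529
|b| = sqrt(196+400) = 24.4131
cos(theta) = 222/(sqrt(173)*sqrt(596)) = 222/sqrt(103108) = 0.691364
theta = arccos(222/sqrt(103108)) = 46.2618 degrees

a·b = 222, theta = 46.2618 deg


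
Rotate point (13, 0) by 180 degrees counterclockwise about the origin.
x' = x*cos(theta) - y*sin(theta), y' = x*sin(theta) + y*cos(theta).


cos(180) = -1, sin(180) = 0
x' = 13*(-1) - 0*0 = -13
y' = 13*0 + 0*(-1) = 0

(-13, 0)


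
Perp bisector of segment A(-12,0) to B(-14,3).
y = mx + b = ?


Midpoint = (-13, 1.5)
Slope of AB = dy/dx = 3/(-2) = -1.5000
Perp slope = -dx/dy = 2/3 = 0.6667
b = My - (perp slope)*Mx = 1.5 + (-2*(-13))/3 = 1.5 + 8.6667 = 10.1667

y = 0.6667x + 10.1667


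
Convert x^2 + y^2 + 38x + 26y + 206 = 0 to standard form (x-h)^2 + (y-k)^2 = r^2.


h = -D/2 = -38/2 = -19
k = -E/2 = -26/2 = -13
r^2 = h^2 + k^2 - F = 361 + 169 - 206 = 324
r = 18

Center (-19, -13), radius = 18


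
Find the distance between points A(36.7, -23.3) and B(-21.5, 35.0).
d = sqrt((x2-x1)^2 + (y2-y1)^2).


dx = -21.5 - 36.7 = -58.2
dy = 35.0 + 23.3 = 58.3
d = sqrt(3387.24 + 3398.89) = sqrt(6786.13) = 82.3780

82.3780


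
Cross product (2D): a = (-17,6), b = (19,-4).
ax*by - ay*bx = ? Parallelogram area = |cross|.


cross = -17*(-4) - 6*19 = 68 - 114 = -46
Parallelogram area = |-46| = 46

cross = -46, parallelogram area = 46


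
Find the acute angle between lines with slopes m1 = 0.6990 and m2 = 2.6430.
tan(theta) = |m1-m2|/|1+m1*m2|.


m1-m2 = -1.944
1+m1*m2 = 2.847457
tan(theta) = |-1.944/2.847457| = 0.682714
theta = arctan(|-1.944/2.847457|) = 34.3219 degrees (acute angle)

34.3219 degrees


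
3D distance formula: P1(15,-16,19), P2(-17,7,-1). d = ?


dx=-32, dy=23, dz=-20
d = sqrt(1024+529+400) = sqrt(1953) = 44.1928

44.1928


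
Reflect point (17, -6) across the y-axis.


Reflection rule for y-axis: (-x, y)
(17, -6) -> (-17, -6)

(-17, -6)


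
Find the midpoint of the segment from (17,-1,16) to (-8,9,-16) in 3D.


Mx = (17- 8)/2 = 4.5000
My = (-1+9)/2 = 4.0000
Mz = (16- 16)/2 = 0

M = (4.5000, 4.0000, 0)


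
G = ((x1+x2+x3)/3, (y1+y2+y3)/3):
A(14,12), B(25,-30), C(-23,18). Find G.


Gx = (14+25- 23)/3 = 16/3 = 5.3333
Gy = (12- 30+18)/3 = 0/3 = 0

G = (5.3333, 0)


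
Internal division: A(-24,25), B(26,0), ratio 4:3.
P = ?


Px = (4*26 + 3*(-24))/7 = 32/7 = 4.5714
Py = (4*0 + 3*25)/7 = 75/7 = 10.7143

P = (4.5714, 10.7143)


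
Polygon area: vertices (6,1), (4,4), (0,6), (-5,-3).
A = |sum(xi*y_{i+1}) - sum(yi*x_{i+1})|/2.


sum(xi*y_{i+1}) = 6*4 + 4*6 + 0*(-3) - 5*1 = 43
sum(yi*x_{i+1}) = 1*4 + 4*0 + 6*(-5) - 3*6 = -44
Area = |43 + 44|/2 = 87/2 = 43.5000

43.5000 sq units


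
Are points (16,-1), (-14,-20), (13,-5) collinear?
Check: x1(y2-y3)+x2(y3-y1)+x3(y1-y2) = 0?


16*(-20+ 5) - 14*(-5+ 1) + 13*(-1+ 20)
= -240 + 56 + 247 = 63

No, not collinear (determinant = 63)


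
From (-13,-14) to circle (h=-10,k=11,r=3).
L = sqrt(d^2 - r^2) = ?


d = sqrt((-13+ 10)^2 + (-14-11)^2) = sqrt(9+625) = 25.1794
L = sqrt(634.0000 - 9) = sqrt(625.0000) = 25.0000

25.0000


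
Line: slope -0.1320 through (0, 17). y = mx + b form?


y - 17 = -0.1320(x - 0)
y = -0.1320x + 17 + 0.1320*0
y = -0.1320x + 17.0000

y = -0.1320x + 17.0000


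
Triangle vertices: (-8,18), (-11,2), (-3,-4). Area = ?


-8*(2+ 4) = -48
-11*(-4-18) = 242
-3*(18-2) = -48
sum = 146
Area = |146|/2 = 73.0000

73.0000 sq units


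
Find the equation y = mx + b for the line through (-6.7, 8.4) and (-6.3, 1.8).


m = (-6.6)/(0.4) = -16.5000
b = y1 - m*x1 = 8.4 - (-6.6*(-6.7))/(0.4) = 8.4 - 110.5500 = -102.1500

y = -16.5000x - 102.1500


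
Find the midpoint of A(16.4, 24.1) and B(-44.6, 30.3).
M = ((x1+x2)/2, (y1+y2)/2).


Mx = (16.4 - 44.6)/2 = -28.2/2 = -14.1000
My = (24.1 + 30.3)/2 = 54.4/2 = 27.2000

(-14.1000, 27.2000)


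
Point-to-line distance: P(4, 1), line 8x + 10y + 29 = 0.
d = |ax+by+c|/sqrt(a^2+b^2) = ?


|8*4 + 10*1 + 29| = |71| = 71
sqrt(64 + 100) = sqrt(164) = 12.8062
d = 71/sqrt(164) = 5.5442

5.5442


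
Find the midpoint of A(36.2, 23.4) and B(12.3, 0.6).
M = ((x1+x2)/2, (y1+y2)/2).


Mx = (36.2 + 12.3)/2 = 48.5/2 = 24.2500
My = (23.4 + 0.6)/2 = 24.0/2 = 12.0000

(24.2500, 12.0000)


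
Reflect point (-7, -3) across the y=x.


Reflection rule for y=x: (y, x)
(-7, -3) -> (-3, -7)

(-3, -7)


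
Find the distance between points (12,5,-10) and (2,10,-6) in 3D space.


dx=-10, dy=5, dz=4
d = sqrt(100+25+16) = sqrt(141) = 11.8743

11.8743


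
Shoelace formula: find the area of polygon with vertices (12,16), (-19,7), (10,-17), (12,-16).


sum(xi*y_{i+1}) = 12*7 - 19*(-17) + 10*(-16) + 12*16 = 439
sum(yi*x_{i+1}) = 16*(-19) + 7*10 - 17*12 - 16*12 = -630
Area = |439 + 630|/2 = 1069/2 = 534.5000

534.5000 sq units


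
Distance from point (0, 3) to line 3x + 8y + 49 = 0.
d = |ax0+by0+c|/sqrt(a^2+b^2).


|3*0 + 8*3 + 49| = |73| = 73
sqrt(9 + 64) = sqrt(73) = 8.5440
d = 73/sqrt(73) = 8.5440

8.5440


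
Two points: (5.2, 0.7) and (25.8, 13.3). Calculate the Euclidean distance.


dx = 25.8 - 5.2 = 20.6
dy = 13.3 - 0.7 = 12.6
d = sqrt(424.36 + 158.76) = sqrt(583.12) = 24.1479

24.1479


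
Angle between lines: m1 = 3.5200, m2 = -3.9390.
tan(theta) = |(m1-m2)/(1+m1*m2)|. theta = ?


m1-m2 = 7.459
1+m1*m2 = -12.86528
tan(theta) = |7.459/(-12.86528)| = 0.579778
theta = arctan(|7.459/(-12.86528)|) = 30.1042 degrees (acute angle)

30.1042 degrees


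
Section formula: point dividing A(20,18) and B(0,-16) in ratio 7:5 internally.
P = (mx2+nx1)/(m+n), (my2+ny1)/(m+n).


Px = (7*0 + 5*20)/12 = 100/12 = 8.3333
Py = (7*(-16) + 5*18)/12 = -22/12 = -1.8333

P = (8.3333, -1.8333)


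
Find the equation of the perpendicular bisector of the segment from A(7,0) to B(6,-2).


Midpoint = (6.5, -1)
Slope of AB = dy/dx = -2/(-1) = 2.0000
Perp slope = -dx/dy = -1/2 = -0.5000
b = My - (perp slope)*Mx = -1 + (-1*6.5)/(-2) = -1 + 3.2500 = 2.2500

y = -0.5000x + 2.2500


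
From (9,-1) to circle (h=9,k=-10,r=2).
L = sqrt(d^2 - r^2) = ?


d = sqrt((9-9)^2 + (-1+ 10)^2) = sqrt(0+81) = 9.0000
L = sqrt(81.0000 - 4) = sqrt(77.0000) = 8.7750

8.7750


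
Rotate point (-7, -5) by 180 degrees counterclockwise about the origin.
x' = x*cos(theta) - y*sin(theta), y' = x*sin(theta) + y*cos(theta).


cos(180) = -1, sin(180) = 0
x' = -7*(-1) + 5*0 = 7
y' = -7*0 - 5*(-1) = 5

(7, 5)
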